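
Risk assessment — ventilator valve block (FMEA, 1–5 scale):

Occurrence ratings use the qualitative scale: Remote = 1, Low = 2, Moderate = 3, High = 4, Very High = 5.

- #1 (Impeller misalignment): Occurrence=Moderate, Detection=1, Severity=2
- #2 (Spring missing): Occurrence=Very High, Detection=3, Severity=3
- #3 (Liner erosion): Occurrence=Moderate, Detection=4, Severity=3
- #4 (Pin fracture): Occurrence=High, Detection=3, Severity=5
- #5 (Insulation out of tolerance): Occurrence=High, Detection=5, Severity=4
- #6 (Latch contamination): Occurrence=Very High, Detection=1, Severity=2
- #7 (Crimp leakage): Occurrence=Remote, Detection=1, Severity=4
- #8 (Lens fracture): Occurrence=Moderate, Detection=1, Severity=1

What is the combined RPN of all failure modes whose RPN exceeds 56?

140

RPN = Severity × Occurrence × Detection:
  #1: 2 × 3 × 1 = 6
  #2: 3 × 5 × 3 = 45
  #3: 3 × 3 × 4 = 36
  #4: 5 × 4 × 3 = 60
  #5: 4 × 4 × 5 = 80
  #6: 2 × 5 × 1 = 10
  #7: 4 × 1 × 1 = 4
  #8: 1 × 3 × 1 = 3
RPN > 56: #4 (60), #5 (80).
Sum: 60 + 80 = 140.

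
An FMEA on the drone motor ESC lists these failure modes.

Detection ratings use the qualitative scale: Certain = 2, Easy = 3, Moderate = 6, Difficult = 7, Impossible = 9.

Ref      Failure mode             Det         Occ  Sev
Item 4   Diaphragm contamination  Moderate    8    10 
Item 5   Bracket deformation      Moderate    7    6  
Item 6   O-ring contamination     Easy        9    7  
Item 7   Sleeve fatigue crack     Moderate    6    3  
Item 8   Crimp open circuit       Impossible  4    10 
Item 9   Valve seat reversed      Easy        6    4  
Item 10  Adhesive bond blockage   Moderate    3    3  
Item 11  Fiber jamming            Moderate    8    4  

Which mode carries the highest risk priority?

Item 4

RPN = Severity × Occurrence × Detection:
  Item 4: 10 × 8 × 6 = 480
  Item 5: 6 × 7 × 6 = 252
  Item 6: 7 × 9 × 3 = 189
  Item 7: 3 × 6 × 6 = 108
  Item 8: 10 × 4 × 9 = 360
  Item 9: 4 × 6 × 3 = 72
  Item 10: 3 × 3 × 6 = 54
  Item 11: 4 × 8 × 6 = 192
Highest RPN is 480 → Item 4.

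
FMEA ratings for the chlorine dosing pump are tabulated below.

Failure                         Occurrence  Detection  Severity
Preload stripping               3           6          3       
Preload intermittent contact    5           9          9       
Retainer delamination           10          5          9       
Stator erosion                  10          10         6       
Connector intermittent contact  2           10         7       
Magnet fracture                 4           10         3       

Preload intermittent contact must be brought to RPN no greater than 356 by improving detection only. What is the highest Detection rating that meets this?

Preload intermittent contact: S=9, O=5, D=9 → current RPN = 405.
Fixed product = 45. Need 45 × D ≤ 356, so D ≤ 356/45 = 7.91.
Maximum integer Detection rating = 7 (gives RPN 315; D=8 would give 360 > 356).

7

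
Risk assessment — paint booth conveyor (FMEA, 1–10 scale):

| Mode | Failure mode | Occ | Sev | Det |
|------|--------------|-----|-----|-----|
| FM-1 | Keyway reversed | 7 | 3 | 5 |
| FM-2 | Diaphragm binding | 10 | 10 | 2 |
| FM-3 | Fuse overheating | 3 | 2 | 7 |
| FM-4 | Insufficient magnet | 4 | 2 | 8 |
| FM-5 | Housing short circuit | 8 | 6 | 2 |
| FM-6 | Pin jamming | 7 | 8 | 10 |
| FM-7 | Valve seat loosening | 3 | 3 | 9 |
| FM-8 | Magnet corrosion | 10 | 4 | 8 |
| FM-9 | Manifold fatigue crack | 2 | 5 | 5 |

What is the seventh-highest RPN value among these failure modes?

RPN = Severity × Occurrence × Detection:
  FM-1: 3 × 7 × 5 = 105
  FM-2: 10 × 10 × 2 = 200
  FM-3: 2 × 3 × 7 = 42
  FM-4: 2 × 4 × 8 = 64
  FM-5: 6 × 8 × 2 = 96
  FM-6: 8 × 7 × 10 = 560
  FM-7: 3 × 3 × 9 = 81
  FM-8: 4 × 10 × 8 = 320
  FM-9: 5 × 2 × 5 = 50
Sorted descending: 560, 320, 200, 105, 96, 81, 64, 50, 42.
The seventh-highest RPN is 64 (FM-4).

64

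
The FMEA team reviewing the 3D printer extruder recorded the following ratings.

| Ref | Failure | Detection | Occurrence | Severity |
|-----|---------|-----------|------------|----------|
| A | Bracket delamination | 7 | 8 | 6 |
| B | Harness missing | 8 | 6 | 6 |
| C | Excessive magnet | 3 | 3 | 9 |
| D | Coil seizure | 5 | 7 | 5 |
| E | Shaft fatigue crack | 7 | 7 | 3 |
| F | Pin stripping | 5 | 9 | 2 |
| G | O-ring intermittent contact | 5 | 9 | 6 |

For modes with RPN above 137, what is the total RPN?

1216

RPN = Severity × Occurrence × Detection:
  A: 6 × 8 × 7 = 336
  B: 6 × 6 × 8 = 288
  C: 9 × 3 × 3 = 81
  D: 5 × 7 × 5 = 175
  E: 3 × 7 × 7 = 147
  F: 2 × 9 × 5 = 90
  G: 6 × 9 × 5 = 270
RPN > 137: A (336), B (288), D (175), E (147), G (270).
Sum: 336 + 288 + 175 + 147 + 270 = 1216.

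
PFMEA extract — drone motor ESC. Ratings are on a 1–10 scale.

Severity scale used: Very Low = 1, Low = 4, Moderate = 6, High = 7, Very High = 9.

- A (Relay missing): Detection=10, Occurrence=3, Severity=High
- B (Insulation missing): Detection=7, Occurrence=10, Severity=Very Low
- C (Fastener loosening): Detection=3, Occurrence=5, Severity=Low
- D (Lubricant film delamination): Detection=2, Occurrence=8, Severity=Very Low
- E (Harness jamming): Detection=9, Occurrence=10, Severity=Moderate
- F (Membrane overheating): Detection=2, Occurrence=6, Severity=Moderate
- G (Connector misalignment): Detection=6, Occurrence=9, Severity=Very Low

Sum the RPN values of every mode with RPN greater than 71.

RPN = Severity × Occurrence × Detection:
  A: 7 × 3 × 10 = 210
  B: 1 × 10 × 7 = 70
  C: 4 × 5 × 3 = 60
  D: 1 × 8 × 2 = 16
  E: 6 × 10 × 9 = 540
  F: 6 × 6 × 2 = 72
  G: 1 × 9 × 6 = 54
RPN > 71: A (210), E (540), F (72).
Sum: 210 + 540 + 72 = 822.

822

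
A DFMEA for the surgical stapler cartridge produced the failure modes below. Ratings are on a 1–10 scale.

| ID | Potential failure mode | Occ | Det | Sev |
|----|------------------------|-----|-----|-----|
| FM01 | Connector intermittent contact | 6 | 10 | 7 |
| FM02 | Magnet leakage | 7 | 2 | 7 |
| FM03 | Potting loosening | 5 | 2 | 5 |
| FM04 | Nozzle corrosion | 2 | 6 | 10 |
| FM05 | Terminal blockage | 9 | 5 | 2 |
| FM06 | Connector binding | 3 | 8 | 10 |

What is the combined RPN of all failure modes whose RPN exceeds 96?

878

RPN = Severity × Occurrence × Detection:
  FM01: 7 × 6 × 10 = 420
  FM02: 7 × 7 × 2 = 98
  FM03: 5 × 5 × 2 = 50
  FM04: 10 × 2 × 6 = 120
  FM05: 2 × 9 × 5 = 90
  FM06: 10 × 3 × 8 = 240
RPN > 96: FM01 (420), FM02 (98), FM04 (120), FM06 (240).
Sum: 420 + 98 + 120 + 240 = 878.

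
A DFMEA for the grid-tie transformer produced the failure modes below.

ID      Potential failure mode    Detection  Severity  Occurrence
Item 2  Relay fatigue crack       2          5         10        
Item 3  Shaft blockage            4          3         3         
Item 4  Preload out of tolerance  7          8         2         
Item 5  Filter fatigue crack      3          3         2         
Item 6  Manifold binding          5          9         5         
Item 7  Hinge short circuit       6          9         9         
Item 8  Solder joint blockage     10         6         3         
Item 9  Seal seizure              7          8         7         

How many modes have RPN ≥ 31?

7

RPN = Severity × Occurrence × Detection:
  Item 2: 5 × 10 × 2 = 100
  Item 3: 3 × 3 × 4 = 36
  Item 4: 8 × 2 × 7 = 112
  Item 5: 3 × 2 × 3 = 18
  Item 6: 9 × 5 × 5 = 225
  Item 7: 9 × 9 × 6 = 486
  Item 8: 6 × 3 × 10 = 180
  Item 9: 8 × 7 × 7 = 392
Modes with RPN ≥ 31: Item 2 (100), Item 3 (36), Item 4 (112), Item 6 (225), Item 7 (486), Item 8 (180), Item 9 (392) → 7.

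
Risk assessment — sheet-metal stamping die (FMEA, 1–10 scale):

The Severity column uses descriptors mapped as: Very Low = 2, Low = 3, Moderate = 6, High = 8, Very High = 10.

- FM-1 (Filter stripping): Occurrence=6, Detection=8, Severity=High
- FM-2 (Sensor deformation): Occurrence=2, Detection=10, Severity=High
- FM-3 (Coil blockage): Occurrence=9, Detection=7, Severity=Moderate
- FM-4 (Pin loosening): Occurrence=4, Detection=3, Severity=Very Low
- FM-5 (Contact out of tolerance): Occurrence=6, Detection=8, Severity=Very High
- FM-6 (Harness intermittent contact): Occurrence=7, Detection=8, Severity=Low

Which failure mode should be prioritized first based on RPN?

RPN = Severity × Occurrence × Detection:
  FM-1: 8 × 6 × 8 = 384
  FM-2: 8 × 2 × 10 = 160
  FM-3: 6 × 9 × 7 = 378
  FM-4: 2 × 4 × 3 = 24
  FM-5: 10 × 6 × 8 = 480
  FM-6: 3 × 7 × 8 = 168
Highest RPN is 480 → FM-5.

FM-5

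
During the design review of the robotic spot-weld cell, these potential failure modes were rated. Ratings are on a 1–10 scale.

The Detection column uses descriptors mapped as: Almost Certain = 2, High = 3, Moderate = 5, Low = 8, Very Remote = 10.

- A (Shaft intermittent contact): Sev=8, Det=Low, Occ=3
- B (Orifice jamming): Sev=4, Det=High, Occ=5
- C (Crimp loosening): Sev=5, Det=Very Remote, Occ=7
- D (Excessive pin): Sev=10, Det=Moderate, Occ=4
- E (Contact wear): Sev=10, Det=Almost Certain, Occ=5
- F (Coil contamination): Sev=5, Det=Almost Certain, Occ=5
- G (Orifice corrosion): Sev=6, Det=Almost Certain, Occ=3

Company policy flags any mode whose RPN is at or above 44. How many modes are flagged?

6

RPN = Severity × Occurrence × Detection:
  A: 8 × 3 × 8 = 192
  B: 4 × 5 × 3 = 60
  C: 5 × 7 × 10 = 350
  D: 10 × 4 × 5 = 200
  E: 10 × 5 × 2 = 100
  F: 5 × 5 × 2 = 50
  G: 6 × 3 × 2 = 36
Modes with RPN ≥ 44: A (192), B (60), C (350), D (200), E (100), F (50) → 6.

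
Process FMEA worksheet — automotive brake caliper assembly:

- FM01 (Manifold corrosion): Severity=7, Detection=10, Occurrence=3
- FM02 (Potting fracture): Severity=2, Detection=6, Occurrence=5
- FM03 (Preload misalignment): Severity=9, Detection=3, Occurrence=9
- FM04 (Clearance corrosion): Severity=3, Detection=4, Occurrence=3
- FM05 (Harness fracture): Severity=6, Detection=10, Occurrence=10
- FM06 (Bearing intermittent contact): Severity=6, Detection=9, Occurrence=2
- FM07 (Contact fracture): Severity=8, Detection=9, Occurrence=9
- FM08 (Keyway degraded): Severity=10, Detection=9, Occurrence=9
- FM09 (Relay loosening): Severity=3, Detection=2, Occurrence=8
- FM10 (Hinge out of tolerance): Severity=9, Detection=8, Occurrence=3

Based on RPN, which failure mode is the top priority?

FM08

RPN = Severity × Occurrence × Detection:
  FM01: 7 × 3 × 10 = 210
  FM02: 2 × 5 × 6 = 60
  FM03: 9 × 9 × 3 = 243
  FM04: 3 × 3 × 4 = 36
  FM05: 6 × 10 × 10 = 600
  FM06: 6 × 2 × 9 = 108
  FM07: 8 × 9 × 9 = 648
  FM08: 10 × 9 × 9 = 810
  FM09: 3 × 8 × 2 = 48
  FM10: 9 × 3 × 8 = 216
Highest RPN is 810 → FM08.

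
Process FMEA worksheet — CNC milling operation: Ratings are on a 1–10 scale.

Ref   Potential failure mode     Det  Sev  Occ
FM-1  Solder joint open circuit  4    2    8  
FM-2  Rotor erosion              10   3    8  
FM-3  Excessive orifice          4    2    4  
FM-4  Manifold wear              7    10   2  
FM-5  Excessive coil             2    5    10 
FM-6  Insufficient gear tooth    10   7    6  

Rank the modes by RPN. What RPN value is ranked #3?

140

RPN = Severity × Occurrence × Detection:
  FM-1: 2 × 8 × 4 = 64
  FM-2: 3 × 8 × 10 = 240
  FM-3: 2 × 4 × 4 = 32
  FM-4: 10 × 2 × 7 = 140
  FM-5: 5 × 10 × 2 = 100
  FM-6: 7 × 6 × 10 = 420
Sorted descending: 420, 240, 140, 100, 64, 32.
The third-highest RPN is 140 (FM-4).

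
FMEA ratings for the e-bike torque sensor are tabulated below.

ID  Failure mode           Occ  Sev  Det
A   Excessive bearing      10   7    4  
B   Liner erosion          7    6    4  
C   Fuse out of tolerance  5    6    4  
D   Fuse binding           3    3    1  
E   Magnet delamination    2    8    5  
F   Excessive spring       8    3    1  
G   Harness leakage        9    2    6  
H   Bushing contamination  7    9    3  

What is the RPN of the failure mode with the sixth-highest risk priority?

RPN = Severity × Occurrence × Detection:
  A: 7 × 10 × 4 = 280
  B: 6 × 7 × 4 = 168
  C: 6 × 5 × 4 = 120
  D: 3 × 3 × 1 = 9
  E: 8 × 2 × 5 = 80
  F: 3 × 8 × 1 = 24
  G: 2 × 9 × 6 = 108
  H: 9 × 7 × 3 = 189
Sorted descending: 280, 189, 168, 120, 108, 80, 24, 9.
The sixth-highest RPN is 80 (E).

80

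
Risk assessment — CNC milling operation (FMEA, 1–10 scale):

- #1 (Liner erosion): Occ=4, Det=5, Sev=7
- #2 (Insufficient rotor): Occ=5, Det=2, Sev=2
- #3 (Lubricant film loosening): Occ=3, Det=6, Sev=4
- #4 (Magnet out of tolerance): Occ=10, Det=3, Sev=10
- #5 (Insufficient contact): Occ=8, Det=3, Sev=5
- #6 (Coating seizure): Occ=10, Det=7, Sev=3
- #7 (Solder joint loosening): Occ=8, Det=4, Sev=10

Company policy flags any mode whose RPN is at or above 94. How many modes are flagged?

5

RPN = Severity × Occurrence × Detection:
  #1: 7 × 4 × 5 = 140
  #2: 2 × 5 × 2 = 20
  #3: 4 × 3 × 6 = 72
  #4: 10 × 10 × 3 = 300
  #5: 5 × 8 × 3 = 120
  #6: 3 × 10 × 7 = 210
  #7: 10 × 8 × 4 = 320
Modes with RPN ≥ 94: #1 (140), #4 (300), #5 (120), #6 (210), #7 (320) → 5.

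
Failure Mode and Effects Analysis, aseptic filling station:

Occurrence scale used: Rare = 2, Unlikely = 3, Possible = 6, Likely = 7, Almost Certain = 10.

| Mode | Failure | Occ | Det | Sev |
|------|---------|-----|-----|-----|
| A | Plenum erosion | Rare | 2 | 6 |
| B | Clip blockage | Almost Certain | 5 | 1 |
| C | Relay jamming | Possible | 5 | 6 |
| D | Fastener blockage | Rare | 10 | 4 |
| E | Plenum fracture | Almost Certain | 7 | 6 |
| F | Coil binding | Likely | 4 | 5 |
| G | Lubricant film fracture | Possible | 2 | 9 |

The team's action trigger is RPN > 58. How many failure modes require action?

5

RPN = Severity × Occurrence × Detection:
  A: 6 × 2 × 2 = 24
  B: 1 × 10 × 5 = 50
  C: 6 × 6 × 5 = 180
  D: 4 × 2 × 10 = 80
  E: 6 × 10 × 7 = 420
  F: 5 × 7 × 4 = 140
  G: 9 × 6 × 2 = 108
Modes with RPN > 58: C (180), D (80), E (420), F (140), G (108) → 5.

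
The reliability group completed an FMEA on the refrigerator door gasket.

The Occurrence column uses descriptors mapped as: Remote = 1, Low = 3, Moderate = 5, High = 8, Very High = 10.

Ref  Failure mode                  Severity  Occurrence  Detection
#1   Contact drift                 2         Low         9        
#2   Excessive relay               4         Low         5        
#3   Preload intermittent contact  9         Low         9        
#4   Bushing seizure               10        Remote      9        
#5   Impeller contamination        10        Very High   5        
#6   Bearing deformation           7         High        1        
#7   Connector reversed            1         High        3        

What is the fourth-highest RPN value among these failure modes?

60

RPN = Severity × Occurrence × Detection:
  #1: 2 × 3 × 9 = 54
  #2: 4 × 3 × 5 = 60
  #3: 9 × 3 × 9 = 243
  #4: 10 × 1 × 9 = 90
  #5: 10 × 10 × 5 = 500
  #6: 7 × 8 × 1 = 56
  #7: 1 × 8 × 3 = 24
Sorted descending: 500, 243, 90, 60, 56, 54, 24.
The fourth-highest RPN is 60 (#2).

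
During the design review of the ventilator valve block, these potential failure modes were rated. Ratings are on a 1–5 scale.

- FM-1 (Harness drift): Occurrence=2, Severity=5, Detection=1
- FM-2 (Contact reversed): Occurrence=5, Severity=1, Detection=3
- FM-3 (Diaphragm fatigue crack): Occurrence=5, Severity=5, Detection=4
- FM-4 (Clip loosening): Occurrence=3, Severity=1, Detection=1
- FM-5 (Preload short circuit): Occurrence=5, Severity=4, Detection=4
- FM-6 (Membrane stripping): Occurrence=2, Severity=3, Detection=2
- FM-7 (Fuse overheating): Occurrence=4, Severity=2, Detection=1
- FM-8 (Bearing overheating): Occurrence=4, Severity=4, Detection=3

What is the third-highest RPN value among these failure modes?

RPN = Severity × Occurrence × Detection:
  FM-1: 5 × 2 × 1 = 10
  FM-2: 1 × 5 × 3 = 15
  FM-3: 5 × 5 × 4 = 100
  FM-4: 1 × 3 × 1 = 3
  FM-5: 4 × 5 × 4 = 80
  FM-6: 3 × 2 × 2 = 12
  FM-7: 2 × 4 × 1 = 8
  FM-8: 4 × 4 × 3 = 48
Sorted descending: 100, 80, 48, 15, 12, 10, 8, 3.
The third-highest RPN is 48 (FM-8).

48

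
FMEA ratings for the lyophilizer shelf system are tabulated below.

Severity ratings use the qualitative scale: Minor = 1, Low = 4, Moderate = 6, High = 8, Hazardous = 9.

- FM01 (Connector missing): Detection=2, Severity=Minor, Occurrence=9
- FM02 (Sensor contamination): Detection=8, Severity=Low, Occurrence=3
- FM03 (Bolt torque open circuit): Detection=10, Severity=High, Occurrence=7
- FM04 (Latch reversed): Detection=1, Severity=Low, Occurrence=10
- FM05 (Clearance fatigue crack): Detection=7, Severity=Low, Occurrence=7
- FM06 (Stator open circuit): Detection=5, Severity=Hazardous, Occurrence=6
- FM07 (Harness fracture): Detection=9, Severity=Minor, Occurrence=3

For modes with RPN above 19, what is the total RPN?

1189

RPN = Severity × Occurrence × Detection:
  FM01: 1 × 9 × 2 = 18
  FM02: 4 × 3 × 8 = 96
  FM03: 8 × 7 × 10 = 560
  FM04: 4 × 10 × 1 = 40
  FM05: 4 × 7 × 7 = 196
  FM06: 9 × 6 × 5 = 270
  FM07: 1 × 3 × 9 = 27
RPN > 19: FM02 (96), FM03 (560), FM04 (40), FM05 (196), FM06 (270), FM07 (27).
Sum: 96 + 560 + 40 + 196 + 270 + 27 = 1189.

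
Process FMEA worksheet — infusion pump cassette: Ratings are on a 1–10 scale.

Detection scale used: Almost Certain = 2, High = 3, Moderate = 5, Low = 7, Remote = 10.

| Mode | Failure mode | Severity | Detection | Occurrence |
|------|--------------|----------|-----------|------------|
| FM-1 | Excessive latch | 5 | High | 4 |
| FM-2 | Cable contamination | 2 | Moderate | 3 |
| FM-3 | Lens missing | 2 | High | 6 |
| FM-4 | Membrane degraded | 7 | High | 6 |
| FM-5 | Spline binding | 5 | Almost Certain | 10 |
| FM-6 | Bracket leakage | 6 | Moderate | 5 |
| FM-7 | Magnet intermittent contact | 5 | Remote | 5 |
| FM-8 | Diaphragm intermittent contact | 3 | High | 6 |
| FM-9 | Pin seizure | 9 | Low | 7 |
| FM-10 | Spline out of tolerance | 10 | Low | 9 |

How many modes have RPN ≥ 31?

9

RPN = Severity × Occurrence × Detection:
  FM-1: 5 × 4 × 3 = 60
  FM-2: 2 × 3 × 5 = 30
  FM-3: 2 × 6 × 3 = 36
  FM-4: 7 × 6 × 3 = 126
  FM-5: 5 × 10 × 2 = 100
  FM-6: 6 × 5 × 5 = 150
  FM-7: 5 × 5 × 10 = 250
  FM-8: 3 × 6 × 3 = 54
  FM-9: 9 × 7 × 7 = 441
  FM-10: 10 × 9 × 7 = 630
Modes with RPN ≥ 31: FM-1 (60), FM-3 (36), FM-4 (126), FM-5 (100), FM-6 (150), FM-7 (250), FM-8 (54), FM-9 (441), FM-10 (630) → 9.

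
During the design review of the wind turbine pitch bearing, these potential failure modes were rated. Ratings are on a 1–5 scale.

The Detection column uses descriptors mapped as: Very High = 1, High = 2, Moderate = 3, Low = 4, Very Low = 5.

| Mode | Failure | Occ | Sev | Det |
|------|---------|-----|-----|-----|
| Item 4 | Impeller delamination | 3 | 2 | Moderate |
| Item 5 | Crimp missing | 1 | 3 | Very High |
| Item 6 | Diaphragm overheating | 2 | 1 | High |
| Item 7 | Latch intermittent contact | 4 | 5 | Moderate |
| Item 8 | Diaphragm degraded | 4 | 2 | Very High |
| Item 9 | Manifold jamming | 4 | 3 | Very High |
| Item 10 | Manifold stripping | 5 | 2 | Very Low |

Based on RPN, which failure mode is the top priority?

RPN = Severity × Occurrence × Detection:
  Item 4: 2 × 3 × 3 = 18
  Item 5: 3 × 1 × 1 = 3
  Item 6: 1 × 2 × 2 = 4
  Item 7: 5 × 4 × 3 = 60
  Item 8: 2 × 4 × 1 = 8
  Item 9: 3 × 4 × 1 = 12
  Item 10: 2 × 5 × 5 = 50
Highest RPN is 60 → Item 7.

Item 7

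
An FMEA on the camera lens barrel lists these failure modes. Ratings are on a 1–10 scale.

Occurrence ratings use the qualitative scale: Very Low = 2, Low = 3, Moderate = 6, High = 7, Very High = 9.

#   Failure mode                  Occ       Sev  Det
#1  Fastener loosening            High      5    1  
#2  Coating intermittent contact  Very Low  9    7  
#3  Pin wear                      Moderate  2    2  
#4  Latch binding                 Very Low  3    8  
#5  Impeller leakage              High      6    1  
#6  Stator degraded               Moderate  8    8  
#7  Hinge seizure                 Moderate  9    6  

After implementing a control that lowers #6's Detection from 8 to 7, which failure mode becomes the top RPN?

#6

RPN = Severity × Occurrence × Detection:
  #1: 5 × 7 × 1 = 35
  #2: 9 × 2 × 7 = 126
  #3: 2 × 6 × 2 = 24
  #4: 3 × 2 × 8 = 48
  #5: 6 × 7 × 1 = 42
  #6: 8 × 6 × 8 = 384
  #7: 9 × 6 × 6 = 324
After action: #6 → 8 × 6 × 7 = 336.
Revised RPNs: #6=336, #7=324, #2=126, #4=48, #5=42, #1=35, #3=24.
Highest is now #6 (336).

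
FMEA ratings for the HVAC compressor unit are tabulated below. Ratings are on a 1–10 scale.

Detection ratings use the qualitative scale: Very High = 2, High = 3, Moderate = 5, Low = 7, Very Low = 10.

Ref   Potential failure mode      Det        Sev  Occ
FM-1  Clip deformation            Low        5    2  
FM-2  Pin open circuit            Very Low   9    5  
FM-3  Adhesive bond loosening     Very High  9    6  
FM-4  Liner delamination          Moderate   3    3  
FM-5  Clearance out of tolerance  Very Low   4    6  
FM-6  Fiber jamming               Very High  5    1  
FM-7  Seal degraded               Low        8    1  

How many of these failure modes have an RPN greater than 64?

4

RPN = Severity × Occurrence × Detection:
  FM-1: 5 × 2 × 7 = 70
  FM-2: 9 × 5 × 10 = 450
  FM-3: 9 × 6 × 2 = 108
  FM-4: 3 × 3 × 5 = 45
  FM-5: 4 × 6 × 10 = 240
  FM-6: 5 × 1 × 2 = 10
  FM-7: 8 × 1 × 7 = 56
Modes with RPN > 64: FM-1 (70), FM-2 (450), FM-3 (108), FM-5 (240) → 4.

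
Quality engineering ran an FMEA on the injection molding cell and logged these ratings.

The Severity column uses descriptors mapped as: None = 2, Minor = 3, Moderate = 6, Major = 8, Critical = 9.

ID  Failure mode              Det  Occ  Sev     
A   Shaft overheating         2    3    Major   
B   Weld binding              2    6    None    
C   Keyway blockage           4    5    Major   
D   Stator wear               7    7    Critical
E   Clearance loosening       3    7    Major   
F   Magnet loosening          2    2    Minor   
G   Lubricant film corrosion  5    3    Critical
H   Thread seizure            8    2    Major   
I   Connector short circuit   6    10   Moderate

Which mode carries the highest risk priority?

RPN = Severity × Occurrence × Detection:
  A: 8 × 3 × 2 = 48
  B: 2 × 6 × 2 = 24
  C: 8 × 5 × 4 = 160
  D: 9 × 7 × 7 = 441
  E: 8 × 7 × 3 = 168
  F: 3 × 2 × 2 = 12
  G: 9 × 3 × 5 = 135
  H: 8 × 2 × 8 = 128
  I: 6 × 10 × 6 = 360
Highest RPN is 441 → D.

D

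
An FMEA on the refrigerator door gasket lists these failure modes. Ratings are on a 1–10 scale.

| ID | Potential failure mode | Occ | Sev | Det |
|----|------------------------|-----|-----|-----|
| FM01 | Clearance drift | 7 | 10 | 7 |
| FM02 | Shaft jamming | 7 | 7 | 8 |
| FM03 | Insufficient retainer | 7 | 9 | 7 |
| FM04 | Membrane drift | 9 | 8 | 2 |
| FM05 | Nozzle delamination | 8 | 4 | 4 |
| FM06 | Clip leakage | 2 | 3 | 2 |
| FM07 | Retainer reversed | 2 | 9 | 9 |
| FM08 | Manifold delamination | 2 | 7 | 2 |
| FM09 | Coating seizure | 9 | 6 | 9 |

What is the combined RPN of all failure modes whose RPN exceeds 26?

RPN = Severity × Occurrence × Detection:
  FM01: 10 × 7 × 7 = 490
  FM02: 7 × 7 × 8 = 392
  FM03: 9 × 7 × 7 = 441
  FM04: 8 × 9 × 2 = 144
  FM05: 4 × 8 × 4 = 128
  FM06: 3 × 2 × 2 = 12
  FM07: 9 × 2 × 9 = 162
  FM08: 7 × 2 × 2 = 28
  FM09: 6 × 9 × 9 = 486
RPN > 26: FM01 (490), FM02 (392), FM03 (441), FM04 (144), FM05 (128), FM07 (162), FM08 (28), FM09 (486).
Sum: 490 + 392 + 441 + 144 + 128 + 162 + 28 + 486 = 2271.

2271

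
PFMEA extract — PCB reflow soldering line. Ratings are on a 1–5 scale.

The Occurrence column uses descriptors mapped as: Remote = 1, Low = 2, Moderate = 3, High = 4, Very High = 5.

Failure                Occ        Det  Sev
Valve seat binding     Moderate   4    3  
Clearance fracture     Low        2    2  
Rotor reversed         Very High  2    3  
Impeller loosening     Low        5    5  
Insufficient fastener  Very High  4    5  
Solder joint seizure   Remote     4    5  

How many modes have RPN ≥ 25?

4

RPN = Severity × Occurrence × Detection:
  Valve seat binding: 3 × 3 × 4 = 36
  Clearance fracture: 2 × 2 × 2 = 8
  Rotor reversed: 3 × 5 × 2 = 30
  Impeller loosening: 5 × 2 × 5 = 50
  Insufficient fastener: 5 × 5 × 4 = 100
  Solder joint seizure: 5 × 1 × 4 = 20
Modes with RPN ≥ 25: Valve seat binding (36), Rotor reversed (30), Impeller loosening (50), Insufficient fastener (100) → 4.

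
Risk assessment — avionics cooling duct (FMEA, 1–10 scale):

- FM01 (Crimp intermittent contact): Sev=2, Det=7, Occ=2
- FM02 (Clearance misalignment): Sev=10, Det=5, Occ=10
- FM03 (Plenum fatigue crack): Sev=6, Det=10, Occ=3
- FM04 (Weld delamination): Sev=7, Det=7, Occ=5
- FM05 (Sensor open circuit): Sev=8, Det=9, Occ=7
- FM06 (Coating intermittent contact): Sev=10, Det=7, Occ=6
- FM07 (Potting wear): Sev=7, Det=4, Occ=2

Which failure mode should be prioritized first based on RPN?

FM05

RPN = Severity × Occurrence × Detection:
  FM01: 2 × 2 × 7 = 28
  FM02: 10 × 10 × 5 = 500
  FM03: 6 × 3 × 10 = 180
  FM04: 7 × 5 × 7 = 245
  FM05: 8 × 7 × 9 = 504
  FM06: 10 × 6 × 7 = 420
  FM07: 7 × 2 × 4 = 56
Highest RPN is 504 → FM05.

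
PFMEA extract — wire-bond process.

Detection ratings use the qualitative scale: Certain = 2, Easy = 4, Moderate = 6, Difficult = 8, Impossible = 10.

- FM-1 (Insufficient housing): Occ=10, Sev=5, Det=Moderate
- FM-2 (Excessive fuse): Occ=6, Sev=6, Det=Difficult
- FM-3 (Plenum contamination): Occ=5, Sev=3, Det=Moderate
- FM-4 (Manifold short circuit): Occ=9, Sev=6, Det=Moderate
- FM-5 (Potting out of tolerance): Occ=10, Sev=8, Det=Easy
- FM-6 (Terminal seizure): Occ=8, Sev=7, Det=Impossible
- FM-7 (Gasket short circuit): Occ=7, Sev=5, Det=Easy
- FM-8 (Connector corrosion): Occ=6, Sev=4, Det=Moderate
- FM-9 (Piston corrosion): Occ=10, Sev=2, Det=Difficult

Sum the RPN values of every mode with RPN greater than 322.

RPN = Severity × Occurrence × Detection:
  FM-1: 5 × 10 × 6 = 300
  FM-2: 6 × 6 × 8 = 288
  FM-3: 3 × 5 × 6 = 90
  FM-4: 6 × 9 × 6 = 324
  FM-5: 8 × 10 × 4 = 320
  FM-6: 7 × 8 × 10 = 560
  FM-7: 5 × 7 × 4 = 140
  FM-8: 4 × 6 × 6 = 144
  FM-9: 2 × 10 × 8 = 160
RPN > 322: FM-4 (324), FM-6 (560).
Sum: 324 + 560 = 884.

884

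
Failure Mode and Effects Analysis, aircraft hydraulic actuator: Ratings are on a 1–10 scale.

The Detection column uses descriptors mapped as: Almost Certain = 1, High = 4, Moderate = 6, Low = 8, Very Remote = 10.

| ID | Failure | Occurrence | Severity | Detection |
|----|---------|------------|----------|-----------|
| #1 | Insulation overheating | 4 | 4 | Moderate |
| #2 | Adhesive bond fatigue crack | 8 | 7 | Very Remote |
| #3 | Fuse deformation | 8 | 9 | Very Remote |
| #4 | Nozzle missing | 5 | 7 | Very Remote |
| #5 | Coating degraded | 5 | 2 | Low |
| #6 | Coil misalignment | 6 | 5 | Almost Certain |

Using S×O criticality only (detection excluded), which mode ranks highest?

#3

Criticality = Severity × Occurrence:
  #1: 4 × 4 = 16
  #2: 7 × 8 = 56
  #3: 9 × 8 = 72
  #4: 7 × 5 = 35
  #5: 2 × 5 = 10
  #6: 5 × 6 = 30
Highest criticality is 72 → #3.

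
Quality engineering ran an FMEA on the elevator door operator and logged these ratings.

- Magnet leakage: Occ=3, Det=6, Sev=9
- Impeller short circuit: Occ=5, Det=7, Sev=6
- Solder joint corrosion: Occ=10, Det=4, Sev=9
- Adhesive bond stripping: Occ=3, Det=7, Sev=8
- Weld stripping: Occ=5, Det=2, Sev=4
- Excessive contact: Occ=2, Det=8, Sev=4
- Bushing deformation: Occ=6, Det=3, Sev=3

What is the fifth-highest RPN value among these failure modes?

64

RPN = Severity × Occurrence × Detection:
  Magnet leakage: 9 × 3 × 6 = 162
  Impeller short circuit: 6 × 5 × 7 = 210
  Solder joint corrosion: 9 × 10 × 4 = 360
  Adhesive bond stripping: 8 × 3 × 7 = 168
  Weld stripping: 4 × 5 × 2 = 40
  Excessive contact: 4 × 2 × 8 = 64
  Bushing deformation: 3 × 6 × 3 = 54
Sorted descending: 360, 210, 168, 162, 64, 54, 40.
The fifth-highest RPN is 64 (Excessive contact).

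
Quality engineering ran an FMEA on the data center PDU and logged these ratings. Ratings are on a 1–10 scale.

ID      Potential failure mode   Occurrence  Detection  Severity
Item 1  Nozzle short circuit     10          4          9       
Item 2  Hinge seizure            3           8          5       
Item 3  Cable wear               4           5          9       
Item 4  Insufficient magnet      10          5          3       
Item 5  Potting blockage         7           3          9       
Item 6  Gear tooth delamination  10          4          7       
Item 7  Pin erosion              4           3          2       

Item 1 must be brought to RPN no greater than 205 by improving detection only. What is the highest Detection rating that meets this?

2

Item 1: S=9, O=10, D=4 → current RPN = 360.
Fixed product = 90. Need 90 × D ≤ 205, so D ≤ 205/90 = 2.28.
Maximum integer Detection rating = 2 (gives RPN 180; D=3 would give 270 > 205).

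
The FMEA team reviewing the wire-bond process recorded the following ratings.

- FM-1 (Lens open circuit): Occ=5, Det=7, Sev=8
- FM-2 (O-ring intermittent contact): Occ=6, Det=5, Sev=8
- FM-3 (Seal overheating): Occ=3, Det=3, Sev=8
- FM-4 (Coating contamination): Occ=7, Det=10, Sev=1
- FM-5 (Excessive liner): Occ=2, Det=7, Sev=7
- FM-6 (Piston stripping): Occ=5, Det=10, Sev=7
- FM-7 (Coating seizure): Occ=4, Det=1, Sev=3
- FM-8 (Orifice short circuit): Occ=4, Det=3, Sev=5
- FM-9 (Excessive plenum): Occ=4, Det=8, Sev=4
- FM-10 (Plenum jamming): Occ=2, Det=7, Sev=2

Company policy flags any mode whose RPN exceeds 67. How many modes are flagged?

RPN = Severity × Occurrence × Detection:
  FM-1: 8 × 5 × 7 = 280
  FM-2: 8 × 6 × 5 = 240
  FM-3: 8 × 3 × 3 = 72
  FM-4: 1 × 7 × 10 = 70
  FM-5: 7 × 2 × 7 = 98
  FM-6: 7 × 5 × 10 = 350
  FM-7: 3 × 4 × 1 = 12
  FM-8: 5 × 4 × 3 = 60
  FM-9: 4 × 4 × 8 = 128
  FM-10: 2 × 2 × 7 = 28
Modes with RPN > 67: FM-1 (280), FM-2 (240), FM-3 (72), FM-4 (70), FM-5 (98), FM-6 (350), FM-9 (128) → 7.

7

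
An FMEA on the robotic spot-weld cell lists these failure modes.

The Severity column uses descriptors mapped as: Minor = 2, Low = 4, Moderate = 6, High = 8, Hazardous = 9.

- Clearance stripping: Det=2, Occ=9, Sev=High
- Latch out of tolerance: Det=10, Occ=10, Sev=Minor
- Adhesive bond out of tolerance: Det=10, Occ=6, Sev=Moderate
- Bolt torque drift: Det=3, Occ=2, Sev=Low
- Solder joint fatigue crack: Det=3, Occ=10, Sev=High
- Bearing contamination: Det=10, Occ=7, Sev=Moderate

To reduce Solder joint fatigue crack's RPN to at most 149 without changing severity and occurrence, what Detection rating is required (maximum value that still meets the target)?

Solder joint fatigue crack: S=8, O=10, D=3 → current RPN = 240.
Fixed product = 80. Need 80 × D ≤ 149, so D ≤ 149/80 = 1.86.
Maximum integer Detection rating = 1 (gives RPN 80; D=2 would give 160 > 149).

1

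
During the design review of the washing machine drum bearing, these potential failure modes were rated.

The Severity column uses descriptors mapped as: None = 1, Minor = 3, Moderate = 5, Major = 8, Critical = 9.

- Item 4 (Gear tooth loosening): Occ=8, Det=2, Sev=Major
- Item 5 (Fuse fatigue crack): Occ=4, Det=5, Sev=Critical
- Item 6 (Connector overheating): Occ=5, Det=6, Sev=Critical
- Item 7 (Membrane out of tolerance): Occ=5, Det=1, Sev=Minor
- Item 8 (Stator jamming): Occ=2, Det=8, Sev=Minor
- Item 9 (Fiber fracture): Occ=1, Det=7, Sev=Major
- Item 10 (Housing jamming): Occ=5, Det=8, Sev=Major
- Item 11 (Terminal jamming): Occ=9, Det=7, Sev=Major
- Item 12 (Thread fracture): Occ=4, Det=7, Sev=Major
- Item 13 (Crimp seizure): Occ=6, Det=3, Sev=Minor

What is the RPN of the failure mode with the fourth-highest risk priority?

224

RPN = Severity × Occurrence × Detection:
  Item 4: 8 × 8 × 2 = 128
  Item 5: 9 × 4 × 5 = 180
  Item 6: 9 × 5 × 6 = 270
  Item 7: 3 × 5 × 1 = 15
  Item 8: 3 × 2 × 8 = 48
  Item 9: 8 × 1 × 7 = 56
  Item 10: 8 × 5 × 8 = 320
  Item 11: 8 × 9 × 7 = 504
  Item 12: 8 × 4 × 7 = 224
  Item 13: 3 × 6 × 3 = 54
Sorted descending: 504, 320, 270, 224, 180, 128, 56, 54, 48, 15.
The fourth-highest RPN is 224 (Item 12).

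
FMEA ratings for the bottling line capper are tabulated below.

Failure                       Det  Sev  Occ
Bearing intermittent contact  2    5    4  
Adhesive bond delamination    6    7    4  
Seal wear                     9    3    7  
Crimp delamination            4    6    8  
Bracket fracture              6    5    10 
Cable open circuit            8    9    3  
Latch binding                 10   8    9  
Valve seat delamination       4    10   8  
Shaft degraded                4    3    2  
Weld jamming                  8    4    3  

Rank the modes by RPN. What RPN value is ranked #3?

300

RPN = Severity × Occurrence × Detection:
  Bearing intermittent contact: 5 × 4 × 2 = 40
  Adhesive bond delamination: 7 × 4 × 6 = 168
  Seal wear: 3 × 7 × 9 = 189
  Crimp delamination: 6 × 8 × 4 = 192
  Bracket fracture: 5 × 10 × 6 = 300
  Cable open circuit: 9 × 3 × 8 = 216
  Latch binding: 8 × 9 × 10 = 720
  Valve seat delamination: 10 × 8 × 4 = 320
  Shaft degraded: 3 × 2 × 4 = 24
  Weld jamming: 4 × 3 × 8 = 96
Sorted descending: 720, 320, 300, 216, 192, 189, 168, 96, 40, 24.
The third-highest RPN is 300 (Bracket fracture).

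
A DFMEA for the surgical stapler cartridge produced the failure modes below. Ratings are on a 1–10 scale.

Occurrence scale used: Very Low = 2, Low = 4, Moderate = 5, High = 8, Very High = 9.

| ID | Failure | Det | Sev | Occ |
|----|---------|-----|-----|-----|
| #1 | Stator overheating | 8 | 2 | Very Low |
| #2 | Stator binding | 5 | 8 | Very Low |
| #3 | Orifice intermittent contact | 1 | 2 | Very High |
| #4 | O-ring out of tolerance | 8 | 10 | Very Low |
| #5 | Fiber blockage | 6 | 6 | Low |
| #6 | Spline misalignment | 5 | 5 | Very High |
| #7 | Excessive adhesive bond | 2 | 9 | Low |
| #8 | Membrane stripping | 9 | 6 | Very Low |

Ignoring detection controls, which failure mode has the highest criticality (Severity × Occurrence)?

Criticality = Severity × Occurrence:
  #1: 2 × 2 = 4
  #2: 8 × 2 = 16
  #3: 2 × 9 = 18
  #4: 10 × 2 = 20
  #5: 6 × 4 = 24
  #6: 5 × 9 = 45
  #7: 9 × 4 = 36
  #8: 6 × 2 = 12
Highest criticality is 45 → #6.

#6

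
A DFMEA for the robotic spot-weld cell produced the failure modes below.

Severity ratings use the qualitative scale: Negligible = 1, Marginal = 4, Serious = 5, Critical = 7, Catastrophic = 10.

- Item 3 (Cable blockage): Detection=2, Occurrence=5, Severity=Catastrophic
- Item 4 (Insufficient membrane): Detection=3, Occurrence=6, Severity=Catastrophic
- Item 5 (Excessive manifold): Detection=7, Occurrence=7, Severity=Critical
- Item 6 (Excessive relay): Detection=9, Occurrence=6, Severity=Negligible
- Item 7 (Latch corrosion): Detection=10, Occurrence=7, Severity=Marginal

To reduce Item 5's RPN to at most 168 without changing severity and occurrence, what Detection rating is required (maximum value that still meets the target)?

Item 5: S=7, O=7, D=7 → current RPN = 343.
Fixed product = 49. Need 49 × D ≤ 168, so D ≤ 168/49 = 3.43.
Maximum integer Detection rating = 3 (gives RPN 147; D=4 would give 196 > 168).

3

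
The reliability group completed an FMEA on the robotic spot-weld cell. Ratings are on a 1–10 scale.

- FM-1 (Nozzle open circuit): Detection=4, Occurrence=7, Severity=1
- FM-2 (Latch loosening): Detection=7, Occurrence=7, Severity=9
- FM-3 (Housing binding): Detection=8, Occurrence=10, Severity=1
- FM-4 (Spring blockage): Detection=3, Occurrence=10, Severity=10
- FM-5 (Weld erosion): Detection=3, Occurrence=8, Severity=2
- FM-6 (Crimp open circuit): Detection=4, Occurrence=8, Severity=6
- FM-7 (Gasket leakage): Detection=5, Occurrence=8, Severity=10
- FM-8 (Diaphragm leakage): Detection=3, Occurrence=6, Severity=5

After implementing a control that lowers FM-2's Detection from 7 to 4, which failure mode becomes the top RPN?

RPN = Severity × Occurrence × Detection:
  FM-1: 1 × 7 × 4 = 28
  FM-2: 9 × 7 × 7 = 441
  FM-3: 1 × 10 × 8 = 80
  FM-4: 10 × 10 × 3 = 300
  FM-5: 2 × 8 × 3 = 48
  FM-6: 6 × 8 × 4 = 192
  FM-7: 10 × 8 × 5 = 400
  FM-8: 5 × 6 × 3 = 90
After action: FM-2 → 9 × 7 × 4 = 252.
Revised RPNs: FM-7=400, FM-4=300, FM-2=252, FM-6=192, FM-8=90, FM-3=80, FM-5=48, FM-1=28.
Highest is now FM-7 (400).

FM-7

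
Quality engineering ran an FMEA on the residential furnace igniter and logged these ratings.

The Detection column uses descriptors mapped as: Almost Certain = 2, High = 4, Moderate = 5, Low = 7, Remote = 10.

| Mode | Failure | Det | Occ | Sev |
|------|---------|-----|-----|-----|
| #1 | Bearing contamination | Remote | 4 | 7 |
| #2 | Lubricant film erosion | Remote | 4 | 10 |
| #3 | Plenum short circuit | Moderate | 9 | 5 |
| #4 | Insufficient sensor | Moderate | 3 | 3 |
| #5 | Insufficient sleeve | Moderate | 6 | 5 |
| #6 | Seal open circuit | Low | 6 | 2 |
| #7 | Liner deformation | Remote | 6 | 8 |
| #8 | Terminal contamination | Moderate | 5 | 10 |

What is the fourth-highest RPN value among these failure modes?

250

RPN = Severity × Occurrence × Detection:
  #1: 7 × 4 × 10 = 280
  #2: 10 × 4 × 10 = 400
  #3: 5 × 9 × 5 = 225
  #4: 3 × 3 × 5 = 45
  #5: 5 × 6 × 5 = 150
  #6: 2 × 6 × 7 = 84
  #7: 8 × 6 × 10 = 480
  #8: 10 × 5 × 5 = 250
Sorted descending: 480, 400, 280, 250, 225, 150, 84, 45.
The fourth-highest RPN is 250 (#8).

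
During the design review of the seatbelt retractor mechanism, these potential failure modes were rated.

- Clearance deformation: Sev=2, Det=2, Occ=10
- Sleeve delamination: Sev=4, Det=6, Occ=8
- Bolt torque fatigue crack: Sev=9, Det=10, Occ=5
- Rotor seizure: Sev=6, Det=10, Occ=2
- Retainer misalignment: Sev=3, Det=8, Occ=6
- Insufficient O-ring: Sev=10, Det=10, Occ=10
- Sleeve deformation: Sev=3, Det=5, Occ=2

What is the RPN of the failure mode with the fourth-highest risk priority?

RPN = Severity × Occurrence × Detection:
  Clearance deformation: 2 × 10 × 2 = 40
  Sleeve delamination: 4 × 8 × 6 = 192
  Bolt torque fatigue crack: 9 × 5 × 10 = 450
  Rotor seizure: 6 × 2 × 10 = 120
  Retainer misalignment: 3 × 6 × 8 = 144
  Insufficient O-ring: 10 × 10 × 10 = 1000
  Sleeve deformation: 3 × 2 × 5 = 30
Sorted descending: 1000, 450, 192, 144, 120, 40, 30.
The fourth-highest RPN is 144 (Retainer misalignment).

144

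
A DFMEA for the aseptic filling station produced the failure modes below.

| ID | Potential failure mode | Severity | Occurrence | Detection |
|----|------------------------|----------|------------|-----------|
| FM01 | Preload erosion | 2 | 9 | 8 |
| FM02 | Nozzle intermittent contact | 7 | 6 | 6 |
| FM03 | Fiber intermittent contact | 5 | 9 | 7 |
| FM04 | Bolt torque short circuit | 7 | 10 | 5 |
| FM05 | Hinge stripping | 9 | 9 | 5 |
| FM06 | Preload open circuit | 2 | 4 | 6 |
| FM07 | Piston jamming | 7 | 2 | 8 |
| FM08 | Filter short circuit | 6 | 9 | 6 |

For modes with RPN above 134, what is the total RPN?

1790

RPN = Severity × Occurrence × Detection:
  FM01: 2 × 9 × 8 = 144
  FM02: 7 × 6 × 6 = 252
  FM03: 5 × 9 × 7 = 315
  FM04: 7 × 10 × 5 = 350
  FM05: 9 × 9 × 5 = 405
  FM06: 2 × 4 × 6 = 48
  FM07: 7 × 2 × 8 = 112
  FM08: 6 × 9 × 6 = 324
RPN > 134: FM01 (144), FM02 (252), FM03 (315), FM04 (350), FM05 (405), FM08 (324).
Sum: 144 + 252 + 315 + 350 + 405 + 324 = 1790.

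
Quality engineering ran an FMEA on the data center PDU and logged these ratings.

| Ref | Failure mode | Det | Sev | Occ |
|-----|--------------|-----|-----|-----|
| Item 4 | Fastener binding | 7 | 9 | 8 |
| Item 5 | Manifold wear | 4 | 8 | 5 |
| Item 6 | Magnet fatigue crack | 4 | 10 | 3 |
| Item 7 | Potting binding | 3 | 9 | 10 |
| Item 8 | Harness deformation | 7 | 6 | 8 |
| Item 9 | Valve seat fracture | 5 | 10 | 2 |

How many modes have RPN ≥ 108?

RPN = Severity × Occurrence × Detection:
  Item 4: 9 × 8 × 7 = 504
  Item 5: 8 × 5 × 4 = 160
  Item 6: 10 × 3 × 4 = 120
  Item 7: 9 × 10 × 3 = 270
  Item 8: 6 × 8 × 7 = 336
  Item 9: 10 × 2 × 5 = 100
Modes with RPN ≥ 108: Item 4 (504), Item 5 (160), Item 6 (120), Item 7 (270), Item 8 (336) → 5.

5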